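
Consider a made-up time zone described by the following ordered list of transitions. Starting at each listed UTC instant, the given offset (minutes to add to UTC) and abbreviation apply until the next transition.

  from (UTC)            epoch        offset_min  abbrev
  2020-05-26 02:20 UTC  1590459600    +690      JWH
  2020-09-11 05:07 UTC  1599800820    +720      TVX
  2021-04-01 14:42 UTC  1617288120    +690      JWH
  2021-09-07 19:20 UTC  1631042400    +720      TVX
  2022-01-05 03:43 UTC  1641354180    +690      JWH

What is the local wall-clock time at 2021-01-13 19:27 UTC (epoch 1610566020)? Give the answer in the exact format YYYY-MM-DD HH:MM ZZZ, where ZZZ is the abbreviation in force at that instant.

Query: 2021-01-13 19:27 UTC
Rule 2/5 (TVX, +12:00): 2020-09-11 05:07 UTC ≤ query < 2021-04-01 14:42 UTC
19·60 + 27 + 720 = 1887 min
1887 = 1·1440 + 447; 447 = 7·60 + 27 → 07:27, 2021-01-13 + 1 day = 2021-01-14
→ 2021-01-14 07:27 TVX

2021-01-14 07:27 TVX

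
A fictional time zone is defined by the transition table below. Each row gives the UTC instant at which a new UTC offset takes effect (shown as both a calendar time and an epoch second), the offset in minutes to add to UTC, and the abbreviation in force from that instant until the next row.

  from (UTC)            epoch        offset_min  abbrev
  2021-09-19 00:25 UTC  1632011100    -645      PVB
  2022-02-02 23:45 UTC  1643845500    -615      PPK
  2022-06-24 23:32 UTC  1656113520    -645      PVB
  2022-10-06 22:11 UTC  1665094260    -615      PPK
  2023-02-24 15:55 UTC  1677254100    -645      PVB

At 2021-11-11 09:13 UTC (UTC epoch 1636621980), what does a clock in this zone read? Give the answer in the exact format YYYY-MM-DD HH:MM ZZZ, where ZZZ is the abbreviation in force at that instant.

2021-11-10 22:28 PVB

Query: 2021-11-11 09:13 UTC
Rule 1/5 (PVB, -10:45): 2021-09-19 00:25 UTC ≤ query < 2022-02-02 23:45 UTC
9·60 + 13 - 645 = -92 min
-92 = -1·1440 + 1348; 1348 = 22·60 + 28 → 22:28, 2021-11-11 - 1 day = 2021-11-10
→ 2021-11-10 22:28 PVB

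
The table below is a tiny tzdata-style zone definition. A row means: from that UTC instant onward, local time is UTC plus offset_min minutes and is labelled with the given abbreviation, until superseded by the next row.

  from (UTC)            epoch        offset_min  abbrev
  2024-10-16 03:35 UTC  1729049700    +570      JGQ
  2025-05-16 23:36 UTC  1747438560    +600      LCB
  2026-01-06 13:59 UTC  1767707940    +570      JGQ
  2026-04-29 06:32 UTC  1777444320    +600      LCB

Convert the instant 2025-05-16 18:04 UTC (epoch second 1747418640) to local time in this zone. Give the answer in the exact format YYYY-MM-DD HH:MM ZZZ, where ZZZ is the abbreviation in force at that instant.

2025-05-17 03:34 JGQ

Query: 2025-05-16 18:04 UTC
Rule 1/4 (JGQ, +09:30): 2024-10-16 03:35 UTC ≤ query < 2025-05-16 23:36 UTC
18·60 + 4 + 570 = 1654 min
1654 = 1·1440 + 214; 214 = 3·60 + 34 → 03:34, 2025-05-16 + 1 day = 2025-05-17
→ 2025-05-17 03:34 JGQ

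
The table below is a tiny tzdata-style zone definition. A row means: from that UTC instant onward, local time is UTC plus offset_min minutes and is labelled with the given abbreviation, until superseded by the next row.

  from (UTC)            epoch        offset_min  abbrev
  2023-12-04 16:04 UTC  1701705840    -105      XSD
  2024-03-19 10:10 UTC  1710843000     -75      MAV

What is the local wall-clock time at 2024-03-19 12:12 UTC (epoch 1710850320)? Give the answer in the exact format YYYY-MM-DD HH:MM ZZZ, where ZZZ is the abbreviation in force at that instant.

Query: 2024-03-19 12:12 UTC
Rule 2/2 (MAV, -01:15): 2024-03-19 10:10 UTC ≤ query < +∞
12·60 + 12 - 75 = 657 min
657 = 0·1440 + 657; 657 = 10·60 + 57 → 10:57, same day
→ 2024-03-19 10:57 MAV

2024-03-19 10:57 MAV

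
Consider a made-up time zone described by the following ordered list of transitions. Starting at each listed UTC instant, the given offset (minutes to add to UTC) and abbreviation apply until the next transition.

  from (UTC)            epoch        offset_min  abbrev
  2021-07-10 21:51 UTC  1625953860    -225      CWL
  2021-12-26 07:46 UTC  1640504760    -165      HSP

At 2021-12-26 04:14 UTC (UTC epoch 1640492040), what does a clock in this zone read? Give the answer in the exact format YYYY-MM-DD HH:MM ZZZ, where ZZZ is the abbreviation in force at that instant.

Query: 2021-12-26 04:14 UTC
Rule 1/2 (CWL, -03:45): 2021-07-10 21:51 UTC ≤ query < 2021-12-26 07:46 UTC
4·60 + 14 - 225 = 29 min
29 = 0·1440 + 29; 29 = 0·60 + 29 → 00:29, same day
→ 2021-12-26 00:29 CWL

2021-12-26 00:29 CWL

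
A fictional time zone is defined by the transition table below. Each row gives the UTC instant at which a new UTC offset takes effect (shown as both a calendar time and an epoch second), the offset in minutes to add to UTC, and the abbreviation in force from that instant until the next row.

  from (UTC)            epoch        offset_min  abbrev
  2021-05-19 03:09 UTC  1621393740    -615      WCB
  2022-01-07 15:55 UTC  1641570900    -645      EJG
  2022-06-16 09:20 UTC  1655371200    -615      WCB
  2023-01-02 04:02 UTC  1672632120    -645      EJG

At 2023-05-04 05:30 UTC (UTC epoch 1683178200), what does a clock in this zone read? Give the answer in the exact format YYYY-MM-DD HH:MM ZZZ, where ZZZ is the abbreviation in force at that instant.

2023-05-03 18:45 EJG

Query: 2023-05-04 05:30 UTC
Rule 4/4 (EJG, -10:45): 2023-01-02 04:02 UTC ≤ query < +∞
5·60 + 30 - 645 = -315 min
-315 = -1·1440 + 1125; 1125 = 18·60 + 45 → 18:45, 2023-05-04 - 1 day = 2023-05-03
→ 2023-05-03 18:45 EJG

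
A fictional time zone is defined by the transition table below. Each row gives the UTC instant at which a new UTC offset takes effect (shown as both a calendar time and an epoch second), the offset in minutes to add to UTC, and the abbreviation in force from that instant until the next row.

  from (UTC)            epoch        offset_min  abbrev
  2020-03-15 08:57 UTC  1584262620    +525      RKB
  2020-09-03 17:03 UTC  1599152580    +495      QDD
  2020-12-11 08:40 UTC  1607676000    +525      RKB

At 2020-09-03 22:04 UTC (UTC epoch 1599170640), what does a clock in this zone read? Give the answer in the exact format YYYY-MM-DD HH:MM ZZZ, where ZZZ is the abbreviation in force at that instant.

2020-09-04 06:19 QDD

Query: 2020-09-03 22:04 UTC
Rule 2/3 (QDD, +08:15): 2020-09-03 17:03 UTC ≤ query < 2020-12-11 08:40 UTC
22·60 + 4 + 495 = 1819 min
1819 = 1·1440 + 379; 379 = 6·60 + 19 → 06:19, 2020-09-03 + 1 day = 2020-09-04
→ 2020-09-04 06:19 QDD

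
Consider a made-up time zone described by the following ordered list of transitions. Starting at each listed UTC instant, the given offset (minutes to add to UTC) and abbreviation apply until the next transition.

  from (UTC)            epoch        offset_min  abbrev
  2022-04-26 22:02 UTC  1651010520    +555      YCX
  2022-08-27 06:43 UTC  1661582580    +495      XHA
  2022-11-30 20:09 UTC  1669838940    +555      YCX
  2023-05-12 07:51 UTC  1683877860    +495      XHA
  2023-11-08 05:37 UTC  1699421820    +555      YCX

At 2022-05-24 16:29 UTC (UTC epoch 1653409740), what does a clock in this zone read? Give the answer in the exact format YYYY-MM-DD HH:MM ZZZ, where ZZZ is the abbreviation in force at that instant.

Query: 2022-05-24 16:29 UTC
Rule 1/5 (YCX, +09:15): 2022-04-26 22:02 UTC ≤ query < 2022-08-27 06:43 UTC
16·60 + 29 + 555 = 1544 min
1544 = 1·1440 + 104; 104 = 1·60 + 44 → 01:44, 2022-05-24 + 1 day = 2022-05-25
→ 2022-05-25 01:44 YCX

2022-05-25 01:44 YCX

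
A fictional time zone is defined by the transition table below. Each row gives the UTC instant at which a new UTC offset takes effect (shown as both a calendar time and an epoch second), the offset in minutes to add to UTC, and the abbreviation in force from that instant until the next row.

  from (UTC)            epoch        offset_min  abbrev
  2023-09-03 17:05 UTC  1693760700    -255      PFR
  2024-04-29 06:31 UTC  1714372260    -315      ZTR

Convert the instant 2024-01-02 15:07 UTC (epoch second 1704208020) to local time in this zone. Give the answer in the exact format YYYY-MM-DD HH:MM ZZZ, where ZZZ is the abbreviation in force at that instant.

2024-01-02 10:52 PFR

Query: 2024-01-02 15:07 UTC
Rule 1/2 (PFR, -04:15): 2023-09-03 17:05 UTC ≤ query < 2024-04-29 06:31 UTC
15·60 + 7 - 255 = 652 min
652 = 0·1440 + 652; 652 = 10·60 + 52 → 10:52, same day
→ 2024-01-02 10:52 PFR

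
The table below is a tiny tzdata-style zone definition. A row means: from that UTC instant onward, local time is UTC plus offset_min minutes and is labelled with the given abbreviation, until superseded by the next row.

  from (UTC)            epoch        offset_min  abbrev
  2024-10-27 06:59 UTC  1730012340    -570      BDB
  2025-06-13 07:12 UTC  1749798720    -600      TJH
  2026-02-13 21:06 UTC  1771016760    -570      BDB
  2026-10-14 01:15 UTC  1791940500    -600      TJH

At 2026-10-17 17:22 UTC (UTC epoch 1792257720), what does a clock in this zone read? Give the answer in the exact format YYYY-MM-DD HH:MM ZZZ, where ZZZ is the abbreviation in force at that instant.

2026-10-17 07:22 TJH

Query: 2026-10-17 17:22 UTC
Rule 4/4 (TJH, -10:00): 2026-10-14 01:15 UTC ≤ query < +∞
17·60 + 22 - 600 = 442 min
442 = 0·1440 + 442; 442 = 7·60 + 22 → 07:22, same day
→ 2026-10-17 07:22 TJH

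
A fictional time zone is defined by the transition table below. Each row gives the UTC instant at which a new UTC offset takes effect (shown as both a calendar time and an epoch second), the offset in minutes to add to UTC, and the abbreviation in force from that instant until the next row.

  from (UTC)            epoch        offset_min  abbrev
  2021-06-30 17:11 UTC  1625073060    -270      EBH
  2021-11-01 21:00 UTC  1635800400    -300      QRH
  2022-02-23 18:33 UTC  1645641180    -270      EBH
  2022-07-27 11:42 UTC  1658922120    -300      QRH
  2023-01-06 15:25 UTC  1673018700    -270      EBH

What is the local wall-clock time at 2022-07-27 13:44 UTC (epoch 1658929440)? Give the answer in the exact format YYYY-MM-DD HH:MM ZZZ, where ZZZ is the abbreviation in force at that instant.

Query: 2022-07-27 13:44 UTC
Rule 4/5 (QRH, -05:00): 2022-07-27 11:42 UTC ≤ query < 2023-01-06 15:25 UTC
13·60 + 44 - 300 = 524 min
524 = 0·1440 + 524; 524 = 8·60 + 44 → 08:44, same day
→ 2022-07-27 08:44 QRH

2022-07-27 08:44 QRH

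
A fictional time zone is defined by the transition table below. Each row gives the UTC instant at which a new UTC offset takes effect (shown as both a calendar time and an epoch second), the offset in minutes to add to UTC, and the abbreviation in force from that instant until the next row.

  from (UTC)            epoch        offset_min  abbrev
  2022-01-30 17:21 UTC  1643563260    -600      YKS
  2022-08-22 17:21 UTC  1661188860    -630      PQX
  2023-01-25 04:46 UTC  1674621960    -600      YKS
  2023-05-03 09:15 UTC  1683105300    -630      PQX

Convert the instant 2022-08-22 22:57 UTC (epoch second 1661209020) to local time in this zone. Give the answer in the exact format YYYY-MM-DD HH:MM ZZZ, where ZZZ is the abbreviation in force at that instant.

2022-08-22 12:27 PQX

Query: 2022-08-22 22:57 UTC
Rule 2/4 (PQX, -10:30): 2022-08-22 17:21 UTC ≤ query < 2023-01-25 04:46 UTC
22·60 + 57 - 630 = 747 min
747 = 0·1440 + 747; 747 = 12·60 + 27 → 12:27, same day
→ 2022-08-22 12:27 PQX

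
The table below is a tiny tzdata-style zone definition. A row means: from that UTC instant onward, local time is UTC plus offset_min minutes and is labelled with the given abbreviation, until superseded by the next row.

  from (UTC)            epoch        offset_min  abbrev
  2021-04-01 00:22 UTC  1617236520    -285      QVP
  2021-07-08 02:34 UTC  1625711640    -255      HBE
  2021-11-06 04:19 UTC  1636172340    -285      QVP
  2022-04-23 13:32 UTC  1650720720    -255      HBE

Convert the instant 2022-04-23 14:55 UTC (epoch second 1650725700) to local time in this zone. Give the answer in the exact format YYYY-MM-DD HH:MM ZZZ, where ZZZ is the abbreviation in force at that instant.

2022-04-23 10:40 HBE

Query: 2022-04-23 14:55 UTC
Rule 4/4 (HBE, -04:15): 2022-04-23 13:32 UTC ≤ query < +∞
14·60 + 55 - 255 = 640 min
640 = 0·1440 + 640; 640 = 10·60 + 40 → 10:40, same day
→ 2022-04-23 10:40 HBE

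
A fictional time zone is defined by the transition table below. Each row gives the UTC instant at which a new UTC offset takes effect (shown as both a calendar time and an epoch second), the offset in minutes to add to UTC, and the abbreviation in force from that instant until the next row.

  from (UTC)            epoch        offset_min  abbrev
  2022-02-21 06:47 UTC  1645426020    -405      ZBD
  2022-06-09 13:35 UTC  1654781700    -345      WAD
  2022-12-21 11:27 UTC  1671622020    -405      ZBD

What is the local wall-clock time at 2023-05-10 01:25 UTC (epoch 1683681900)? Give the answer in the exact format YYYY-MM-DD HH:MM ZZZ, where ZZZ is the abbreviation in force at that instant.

Query: 2023-05-10 01:25 UTC
Rule 3/3 (ZBD, -06:45): 2022-12-21 11:27 UTC ≤ query < +∞
1·60 + 25 - 405 = -320 min
-320 = -1·1440 + 1120; 1120 = 18·60 + 40 → 18:40, 2023-05-10 - 1 day = 2023-05-09
→ 2023-05-09 18:40 ZBD

2023-05-09 18:40 ZBD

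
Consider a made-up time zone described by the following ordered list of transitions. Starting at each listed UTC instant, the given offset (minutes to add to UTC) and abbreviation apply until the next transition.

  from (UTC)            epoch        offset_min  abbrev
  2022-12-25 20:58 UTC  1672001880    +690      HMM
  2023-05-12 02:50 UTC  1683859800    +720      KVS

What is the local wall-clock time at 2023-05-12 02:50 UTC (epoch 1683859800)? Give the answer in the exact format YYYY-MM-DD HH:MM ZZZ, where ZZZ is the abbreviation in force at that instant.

2023-05-12 14:50 KVS

Query: 2023-05-12 02:50 UTC
Rule 2/2 (KVS, +12:00): 2023-05-12 02:50 UTC ≤ query < +∞
2·60 + 50 + 720 = 890 min
890 = 0·1440 + 890; 890 = 14·60 + 50 → 14:50, same day
→ 2023-05-12 14:50 KVS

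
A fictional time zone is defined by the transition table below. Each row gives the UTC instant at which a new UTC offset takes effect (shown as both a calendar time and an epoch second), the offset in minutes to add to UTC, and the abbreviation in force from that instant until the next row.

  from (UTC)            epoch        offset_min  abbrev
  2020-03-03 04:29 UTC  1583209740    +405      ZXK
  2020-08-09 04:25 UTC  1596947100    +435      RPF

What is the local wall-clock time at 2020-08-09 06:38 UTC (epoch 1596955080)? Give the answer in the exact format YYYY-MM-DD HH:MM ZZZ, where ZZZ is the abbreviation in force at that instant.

Query: 2020-08-09 06:38 UTC
Rule 2/2 (RPF, +07:15): 2020-08-09 04:25 UTC ≤ query < +∞
6·60 + 38 + 435 = 833 min
833 = 0·1440 + 833; 833 = 13·60 + 53 → 13:53, same day
→ 2020-08-09 13:53 RPF

2020-08-09 13:53 RPF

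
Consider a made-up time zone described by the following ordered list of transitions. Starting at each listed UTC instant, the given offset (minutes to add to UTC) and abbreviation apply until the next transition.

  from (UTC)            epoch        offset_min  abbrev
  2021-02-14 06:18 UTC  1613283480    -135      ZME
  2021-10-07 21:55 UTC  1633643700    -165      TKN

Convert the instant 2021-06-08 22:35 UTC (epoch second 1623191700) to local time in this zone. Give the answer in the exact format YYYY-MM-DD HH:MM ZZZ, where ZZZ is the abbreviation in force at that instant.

2021-06-08 20:20 ZME

Query: 2021-06-08 22:35 UTC
Rule 1/2 (ZME, -02:15): 2021-02-14 06:18 UTC ≤ query < 2021-10-07 21:55 UTC
22·60 + 35 - 135 = 1220 min
1220 = 0·1440 + 1220; 1220 = 20·60 + 20 → 20:20, same day
→ 2021-06-08 20:20 ZME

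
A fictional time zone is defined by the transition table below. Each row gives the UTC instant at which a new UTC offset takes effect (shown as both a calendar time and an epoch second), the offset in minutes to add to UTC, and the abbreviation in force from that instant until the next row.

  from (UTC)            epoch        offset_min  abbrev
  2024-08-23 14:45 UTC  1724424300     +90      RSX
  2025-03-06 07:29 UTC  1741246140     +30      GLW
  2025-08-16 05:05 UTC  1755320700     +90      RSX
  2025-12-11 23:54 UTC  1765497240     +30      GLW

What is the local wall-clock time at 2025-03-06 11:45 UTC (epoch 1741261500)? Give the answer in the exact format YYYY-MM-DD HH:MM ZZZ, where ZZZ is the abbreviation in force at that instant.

2025-03-06 12:15 GLW

Query: 2025-03-06 11:45 UTC
Rule 2/4 (GLW, +00:30): 2025-03-06 07:29 UTC ≤ query < 2025-08-16 05:05 UTC
11·60 + 45 + 30 = 735 min
735 = 0·1440 + 735; 735 = 12·60 + 15 → 12:15, same day
→ 2025-03-06 12:15 GLW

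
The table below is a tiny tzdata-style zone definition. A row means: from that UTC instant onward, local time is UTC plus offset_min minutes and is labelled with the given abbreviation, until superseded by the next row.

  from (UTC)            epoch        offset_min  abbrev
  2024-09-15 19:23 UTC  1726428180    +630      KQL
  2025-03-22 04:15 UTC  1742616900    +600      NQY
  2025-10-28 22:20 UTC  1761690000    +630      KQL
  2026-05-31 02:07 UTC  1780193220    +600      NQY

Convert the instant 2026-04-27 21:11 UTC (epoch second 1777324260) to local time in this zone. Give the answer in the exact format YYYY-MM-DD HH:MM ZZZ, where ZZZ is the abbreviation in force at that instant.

Query: 2026-04-27 21:11 UTC
Rule 3/4 (KQL, +10:30): 2025-10-28 22:20 UTC ≤ query < 2026-05-31 02:07 UTC
21·60 + 11 + 630 = 1901 min
1901 = 1·1440 + 461; 461 = 7·60 + 41 → 07:41, 2026-04-27 + 1 day = 2026-04-28
→ 2026-04-28 07:41 KQL

2026-04-28 07:41 KQL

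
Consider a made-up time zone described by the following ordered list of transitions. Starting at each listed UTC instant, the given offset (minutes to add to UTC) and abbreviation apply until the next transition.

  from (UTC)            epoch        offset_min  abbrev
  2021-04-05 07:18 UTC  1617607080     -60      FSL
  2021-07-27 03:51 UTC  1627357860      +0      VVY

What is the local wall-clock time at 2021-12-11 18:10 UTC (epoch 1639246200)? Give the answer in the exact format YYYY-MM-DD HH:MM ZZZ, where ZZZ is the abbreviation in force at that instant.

2021-12-11 18:10 VVY

Query: 2021-12-11 18:10 UTC
Rule 2/2 (VVY, +00:00): 2021-07-27 03:51 UTC ≤ query < +∞
18·60 + 10 + 0 = 1090 min
1090 = 0·1440 + 1090; 1090 = 18·60 + 10 → 18:10, same day
→ 2021-12-11 18:10 VVY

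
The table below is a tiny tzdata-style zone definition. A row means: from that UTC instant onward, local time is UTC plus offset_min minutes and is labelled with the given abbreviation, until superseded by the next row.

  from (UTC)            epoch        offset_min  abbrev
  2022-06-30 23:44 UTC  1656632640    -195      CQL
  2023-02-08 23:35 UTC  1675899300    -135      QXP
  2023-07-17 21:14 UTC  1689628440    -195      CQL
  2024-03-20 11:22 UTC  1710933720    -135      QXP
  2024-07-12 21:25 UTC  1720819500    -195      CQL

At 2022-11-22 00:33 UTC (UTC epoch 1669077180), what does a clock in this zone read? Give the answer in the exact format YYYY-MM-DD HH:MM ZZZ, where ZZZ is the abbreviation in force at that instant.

Query: 2022-11-22 00:33 UTC
Rule 1/5 (CQL, -03:15): 2022-06-30 23:44 UTC ≤ query < 2023-02-08 23:35 UTC
0·60 + 33 - 195 = -162 min
-162 = -1·1440 + 1278; 1278 = 21·60 + 18 → 21:18, 2022-11-22 - 1 day = 2022-11-21
→ 2022-11-21 21:18 CQL

2022-11-21 21:18 CQL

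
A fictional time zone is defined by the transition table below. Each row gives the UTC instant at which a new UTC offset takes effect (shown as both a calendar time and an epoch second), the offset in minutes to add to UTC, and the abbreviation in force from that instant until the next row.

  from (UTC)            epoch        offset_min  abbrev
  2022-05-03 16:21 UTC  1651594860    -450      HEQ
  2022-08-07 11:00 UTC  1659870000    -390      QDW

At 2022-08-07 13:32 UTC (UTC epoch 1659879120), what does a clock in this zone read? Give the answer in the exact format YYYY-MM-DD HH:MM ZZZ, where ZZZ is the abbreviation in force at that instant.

2022-08-07 07:02 QDW

Query: 2022-08-07 13:32 UTC
Rule 2/2 (QDW, -06:30): 2022-08-07 11:00 UTC ≤ query < +∞
13·60 + 32 - 390 = 422 min
422 = 0·1440 + 422; 422 = 7·60 + 2 → 07:02, same day
→ 2022-08-07 07:02 QDW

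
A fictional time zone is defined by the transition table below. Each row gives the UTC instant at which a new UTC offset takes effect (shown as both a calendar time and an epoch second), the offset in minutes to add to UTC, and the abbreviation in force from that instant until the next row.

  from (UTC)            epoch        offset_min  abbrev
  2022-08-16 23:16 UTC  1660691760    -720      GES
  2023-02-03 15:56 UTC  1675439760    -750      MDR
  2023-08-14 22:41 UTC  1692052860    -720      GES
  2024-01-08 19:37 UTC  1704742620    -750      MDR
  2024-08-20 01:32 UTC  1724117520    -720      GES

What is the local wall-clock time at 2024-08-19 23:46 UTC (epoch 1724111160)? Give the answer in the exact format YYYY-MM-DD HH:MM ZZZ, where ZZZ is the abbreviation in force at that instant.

Query: 2024-08-19 23:46 UTC
Rule 4/5 (MDR, -12:30): 2024-01-08 19:37 UTC ≤ query < 2024-08-20 01:32 UTC
23·60 + 46 - 750 = 676 min
676 = 0·1440 + 676; 676 = 11·60 + 16 → 11:16, same day
→ 2024-08-19 11:16 MDR

2024-08-19 11:16 MDR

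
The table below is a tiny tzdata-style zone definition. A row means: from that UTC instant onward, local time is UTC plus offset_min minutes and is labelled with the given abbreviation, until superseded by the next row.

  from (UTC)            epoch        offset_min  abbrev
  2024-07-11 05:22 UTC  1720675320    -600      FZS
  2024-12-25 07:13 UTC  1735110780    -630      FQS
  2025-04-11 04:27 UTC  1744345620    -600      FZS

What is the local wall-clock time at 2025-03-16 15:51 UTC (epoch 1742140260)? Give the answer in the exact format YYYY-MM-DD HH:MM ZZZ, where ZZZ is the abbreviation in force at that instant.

Query: 2025-03-16 15:51 UTC
Rule 2/3 (FQS, -10:30): 2024-12-25 07:13 UTC ≤ query < 2025-04-11 04:27 UTC
15·60 + 51 - 630 = 321 min
321 = 0·1440 + 321; 321 = 5·60 + 21 → 05:21, same day
→ 2025-03-16 05:21 FQS

2025-03-16 05:21 FQS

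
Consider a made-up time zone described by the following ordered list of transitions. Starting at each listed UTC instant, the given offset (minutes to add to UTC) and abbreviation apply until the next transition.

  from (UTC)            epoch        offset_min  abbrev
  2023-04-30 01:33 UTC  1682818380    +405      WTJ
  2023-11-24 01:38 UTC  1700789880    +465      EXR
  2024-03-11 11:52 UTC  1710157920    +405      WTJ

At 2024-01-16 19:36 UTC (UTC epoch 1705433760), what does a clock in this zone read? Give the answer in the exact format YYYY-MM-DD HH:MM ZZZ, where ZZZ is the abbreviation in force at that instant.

2024-01-17 03:21 EXR

Query: 2024-01-16 19:36 UTC
Rule 2/3 (EXR, +07:45): 2023-11-24 01:38 UTC ≤ query < 2024-03-11 11:52 UTC
19·60 + 36 + 465 = 1641 min
1641 = 1·1440 + 201; 201 = 3·60 + 21 → 03:21, 2024-01-16 + 1 day = 2024-01-17
→ 2024-01-17 03:21 EXR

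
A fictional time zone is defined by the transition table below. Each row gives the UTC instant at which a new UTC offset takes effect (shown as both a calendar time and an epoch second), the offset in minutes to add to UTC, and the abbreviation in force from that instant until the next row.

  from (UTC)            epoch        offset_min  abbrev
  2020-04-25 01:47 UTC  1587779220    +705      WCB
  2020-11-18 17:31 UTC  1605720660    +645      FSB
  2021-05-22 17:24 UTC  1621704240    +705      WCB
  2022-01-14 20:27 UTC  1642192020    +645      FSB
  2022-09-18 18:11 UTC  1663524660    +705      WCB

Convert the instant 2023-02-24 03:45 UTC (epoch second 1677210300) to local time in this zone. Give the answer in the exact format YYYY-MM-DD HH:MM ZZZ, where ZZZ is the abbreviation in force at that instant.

Query: 2023-02-24 03:45 UTC
Rule 5/5 (WCB, +11:45): 2022-09-18 18:11 UTC ≤ query < +∞
3·60 + 45 + 705 = 930 min
930 = 0·1440 + 930; 930 = 15·60 + 30 → 15:30, same day
→ 2023-02-24 15:30 WCB

2023-02-24 15:30 WCB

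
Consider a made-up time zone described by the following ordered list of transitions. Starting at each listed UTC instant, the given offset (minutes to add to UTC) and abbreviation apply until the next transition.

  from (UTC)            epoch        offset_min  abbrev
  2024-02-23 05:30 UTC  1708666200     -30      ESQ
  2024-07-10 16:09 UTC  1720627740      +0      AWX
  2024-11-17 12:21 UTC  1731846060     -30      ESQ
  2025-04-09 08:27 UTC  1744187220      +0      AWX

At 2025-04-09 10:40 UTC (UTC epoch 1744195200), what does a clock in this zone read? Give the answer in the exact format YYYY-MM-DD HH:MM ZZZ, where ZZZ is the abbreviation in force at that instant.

Query: 2025-04-09 10:40 UTC
Rule 4/4 (AWX, +00:00): 2025-04-09 08:27 UTC ≤ query < +∞
10·60 + 40 + 0 = 640 min
640 = 0·1440 + 640; 640 = 10·60 + 40 → 10:40, same day
→ 2025-04-09 10:40 AWX

2025-04-09 10:40 AWX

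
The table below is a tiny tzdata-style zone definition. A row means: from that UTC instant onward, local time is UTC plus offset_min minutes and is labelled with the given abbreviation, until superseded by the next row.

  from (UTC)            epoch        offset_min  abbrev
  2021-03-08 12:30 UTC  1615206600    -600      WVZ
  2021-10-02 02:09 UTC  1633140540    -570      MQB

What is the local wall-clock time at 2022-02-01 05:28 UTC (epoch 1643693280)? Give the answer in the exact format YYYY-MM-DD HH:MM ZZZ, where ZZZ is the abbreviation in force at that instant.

Query: 2022-02-01 05:28 UTC
Rule 2/2 (MQB, -09:30): 2021-10-02 02:09 UTC ≤ query < +∞
5·60 + 28 - 570 = -242 min
-242 = -1·1440 + 1198; 1198 = 19·60 + 58 → 19:58, 2022-02-01 - 1 day = 2022-01-31
→ 2022-01-31 19:58 MQB

2022-01-31 19:58 MQB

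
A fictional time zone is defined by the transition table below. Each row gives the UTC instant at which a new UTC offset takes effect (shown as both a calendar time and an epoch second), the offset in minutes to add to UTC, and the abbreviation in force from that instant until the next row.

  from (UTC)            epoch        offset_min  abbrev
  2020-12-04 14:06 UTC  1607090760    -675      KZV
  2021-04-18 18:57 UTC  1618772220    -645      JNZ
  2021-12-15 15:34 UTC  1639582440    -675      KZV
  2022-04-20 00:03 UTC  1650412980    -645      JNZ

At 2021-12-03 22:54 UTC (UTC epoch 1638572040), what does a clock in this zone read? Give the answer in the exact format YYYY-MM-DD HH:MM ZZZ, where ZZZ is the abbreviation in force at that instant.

2021-12-03 12:09 JNZ

Query: 2021-12-03 22:54 UTC
Rule 2/4 (JNZ, -10:45): 2021-04-18 18:57 UTC ≤ query < 2021-12-15 15:34 UTC
22·60 + 54 - 645 = 729 min
729 = 0·1440 + 729; 729 = 12·60 + 9 → 12:09, same day
→ 2021-12-03 12:09 JNZ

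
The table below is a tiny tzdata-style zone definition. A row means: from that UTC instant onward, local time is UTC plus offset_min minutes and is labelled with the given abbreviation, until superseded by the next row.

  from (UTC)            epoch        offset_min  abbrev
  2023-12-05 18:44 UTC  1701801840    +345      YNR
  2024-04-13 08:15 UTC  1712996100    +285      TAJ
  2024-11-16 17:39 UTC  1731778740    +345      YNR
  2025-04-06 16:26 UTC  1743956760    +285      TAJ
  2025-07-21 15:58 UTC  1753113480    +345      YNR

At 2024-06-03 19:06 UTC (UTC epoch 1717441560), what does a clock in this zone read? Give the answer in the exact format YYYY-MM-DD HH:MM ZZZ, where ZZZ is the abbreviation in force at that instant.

Query: 2024-06-03 19:06 UTC
Rule 2/5 (TAJ, +04:45): 2024-04-13 08:15 UTC ≤ query < 2024-11-16 17:39 UTC
19·60 + 6 + 285 = 1431 min
1431 = 0·1440 + 1431; 1431 = 23·60 + 51 → 23:51, same day
→ 2024-06-03 23:51 TAJ

2024-06-03 23:51 TAJ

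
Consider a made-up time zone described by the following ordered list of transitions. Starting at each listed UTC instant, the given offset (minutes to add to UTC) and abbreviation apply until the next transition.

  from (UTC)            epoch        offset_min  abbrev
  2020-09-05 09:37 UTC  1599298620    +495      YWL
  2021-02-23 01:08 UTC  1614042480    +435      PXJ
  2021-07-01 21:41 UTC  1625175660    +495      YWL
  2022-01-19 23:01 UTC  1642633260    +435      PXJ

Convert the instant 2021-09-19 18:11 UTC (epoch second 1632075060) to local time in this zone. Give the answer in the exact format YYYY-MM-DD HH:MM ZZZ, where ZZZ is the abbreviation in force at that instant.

Query: 2021-09-19 18:11 UTC
Rule 3/4 (YWL, +08:15): 2021-07-01 21:41 UTC ≤ query < 2022-01-19 23:01 UTC
18·60 + 11 + 495 = 1586 min
1586 = 1·1440 + 146; 146 = 2·60 + 26 → 02:26, 2021-09-19 + 1 day = 2021-09-20
→ 2021-09-20 02:26 YWL

2021-09-20 02:26 YWL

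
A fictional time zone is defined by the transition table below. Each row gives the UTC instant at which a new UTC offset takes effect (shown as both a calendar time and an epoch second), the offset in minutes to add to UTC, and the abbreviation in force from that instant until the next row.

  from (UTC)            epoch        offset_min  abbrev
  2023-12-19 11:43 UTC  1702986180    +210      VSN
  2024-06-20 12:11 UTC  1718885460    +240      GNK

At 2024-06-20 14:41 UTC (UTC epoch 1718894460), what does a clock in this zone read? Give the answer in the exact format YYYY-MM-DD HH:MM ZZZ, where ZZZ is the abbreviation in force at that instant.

Query: 2024-06-20 14:41 UTC
Rule 2/2 (GNK, +04:00): 2024-06-20 12:11 UTC ≤ query < +∞
14·60 + 41 + 240 = 1121 min
1121 = 0·1440 + 1121; 1121 = 18·60 + 41 → 18:41, same day
→ 2024-06-20 18:41 GNK

2024-06-20 18:41 GNK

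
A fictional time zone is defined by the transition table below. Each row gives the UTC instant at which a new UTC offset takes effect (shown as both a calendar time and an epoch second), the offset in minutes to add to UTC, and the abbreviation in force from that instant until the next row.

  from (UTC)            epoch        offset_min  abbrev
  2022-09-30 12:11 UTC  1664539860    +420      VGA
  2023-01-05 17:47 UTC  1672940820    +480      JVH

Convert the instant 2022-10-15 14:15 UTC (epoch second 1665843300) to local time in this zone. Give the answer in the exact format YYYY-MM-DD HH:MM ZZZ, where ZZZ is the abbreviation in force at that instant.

Query: 2022-10-15 14:15 UTC
Rule 1/2 (VGA, +07:00): 2022-09-30 12:11 UTC ≤ query < 2023-01-05 17:47 UTC
14·60 + 15 + 420 = 1275 min
1275 = 0·1440 + 1275; 1275 = 21·60 + 15 → 21:15, same day
→ 2022-10-15 21:15 VGA

2022-10-15 21:15 VGA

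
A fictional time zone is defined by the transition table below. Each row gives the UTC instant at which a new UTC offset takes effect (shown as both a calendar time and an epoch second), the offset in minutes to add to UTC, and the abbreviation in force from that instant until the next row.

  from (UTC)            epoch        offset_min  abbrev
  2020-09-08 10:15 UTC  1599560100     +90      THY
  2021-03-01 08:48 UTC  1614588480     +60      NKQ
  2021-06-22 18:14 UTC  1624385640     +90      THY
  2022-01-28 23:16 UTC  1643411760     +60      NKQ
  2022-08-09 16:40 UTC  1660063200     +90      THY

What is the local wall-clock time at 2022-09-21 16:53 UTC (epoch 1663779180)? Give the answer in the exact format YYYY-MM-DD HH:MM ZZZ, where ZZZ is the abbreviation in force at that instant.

2022-09-21 18:23 THY

Query: 2022-09-21 16:53 UTC
Rule 5/5 (THY, +01:30): 2022-08-09 16:40 UTC ≤ query < +∞
16·60 + 53 + 90 = 1103 min
1103 = 0·1440 + 1103; 1103 = 18·60 + 23 → 18:23, same day
→ 2022-09-21 18:23 THY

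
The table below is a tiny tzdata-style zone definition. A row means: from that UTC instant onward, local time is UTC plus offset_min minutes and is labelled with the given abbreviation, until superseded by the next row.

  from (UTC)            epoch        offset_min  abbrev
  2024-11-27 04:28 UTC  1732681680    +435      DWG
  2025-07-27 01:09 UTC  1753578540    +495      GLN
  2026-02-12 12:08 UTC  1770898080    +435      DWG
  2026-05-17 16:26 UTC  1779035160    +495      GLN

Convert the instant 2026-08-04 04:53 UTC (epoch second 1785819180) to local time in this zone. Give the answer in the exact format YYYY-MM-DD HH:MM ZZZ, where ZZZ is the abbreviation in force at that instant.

Query: 2026-08-04 04:53 UTC
Rule 4/4 (GLN, +08:15): 2026-05-17 16:26 UTC ≤ query < +∞
4·60 + 53 + 495 = 788 min
788 = 0·1440 + 788; 788 = 13·60 + 8 → 13:08, same day
→ 2026-08-04 13:08 GLN

2026-08-04 13:08 GLN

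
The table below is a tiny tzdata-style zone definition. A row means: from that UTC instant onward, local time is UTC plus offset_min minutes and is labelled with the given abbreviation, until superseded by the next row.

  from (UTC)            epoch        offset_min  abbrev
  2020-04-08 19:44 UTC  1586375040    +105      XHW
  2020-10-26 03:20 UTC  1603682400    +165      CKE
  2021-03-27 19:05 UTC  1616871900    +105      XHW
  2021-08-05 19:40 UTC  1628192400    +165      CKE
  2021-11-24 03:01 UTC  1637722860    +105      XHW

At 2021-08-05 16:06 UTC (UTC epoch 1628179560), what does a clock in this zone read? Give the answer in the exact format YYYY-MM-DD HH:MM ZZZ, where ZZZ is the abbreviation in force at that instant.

2021-08-05 17:51 XHW

Query: 2021-08-05 16:06 UTC
Rule 3/5 (XHW, +01:45): 2021-03-27 19:05 UTC ≤ query < 2021-08-05 19:40 UTC
16·60 + 6 + 105 = 1071 min
1071 = 0·1440 + 1071; 1071 = 17·60 + 51 → 17:51, same day
→ 2021-08-05 17:51 XHW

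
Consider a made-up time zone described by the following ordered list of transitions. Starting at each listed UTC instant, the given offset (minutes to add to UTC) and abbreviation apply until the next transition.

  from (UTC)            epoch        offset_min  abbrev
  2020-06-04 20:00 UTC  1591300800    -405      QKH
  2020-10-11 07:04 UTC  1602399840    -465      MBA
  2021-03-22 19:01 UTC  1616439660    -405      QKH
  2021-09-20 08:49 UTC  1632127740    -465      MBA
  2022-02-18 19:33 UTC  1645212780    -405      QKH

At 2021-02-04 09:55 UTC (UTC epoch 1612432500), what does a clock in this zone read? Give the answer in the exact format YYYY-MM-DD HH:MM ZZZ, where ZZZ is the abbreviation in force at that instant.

Query: 2021-02-04 09:55 UTC
Rule 2/5 (MBA, -07:45): 2020-10-11 07:04 UTC ≤ query < 2021-03-22 19:01 UTC
9·60 + 55 - 465 = 130 min
130 = 0·1440 + 130; 130 = 2·60 + 10 → 02:10, same day
→ 2021-02-04 02:10 MBA

2021-02-04 02:10 MBA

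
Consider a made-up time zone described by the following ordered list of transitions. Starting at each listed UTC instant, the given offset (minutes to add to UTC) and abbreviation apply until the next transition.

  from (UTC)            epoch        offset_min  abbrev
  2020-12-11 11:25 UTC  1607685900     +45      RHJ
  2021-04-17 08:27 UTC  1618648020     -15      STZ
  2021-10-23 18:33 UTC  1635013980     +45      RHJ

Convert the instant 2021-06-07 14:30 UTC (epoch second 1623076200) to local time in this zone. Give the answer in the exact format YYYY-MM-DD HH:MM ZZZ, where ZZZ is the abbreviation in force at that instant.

Query: 2021-06-07 14:30 UTC
Rule 2/3 (STZ, -00:15): 2021-04-17 08:27 UTC ≤ query < 2021-10-23 18:33 UTC
14·60 + 30 - 15 = 855 min
855 = 0·1440 + 855; 855 = 14·60 + 15 → 14:15, same day
→ 2021-06-07 14:15 STZ

2021-06-07 14:15 STZ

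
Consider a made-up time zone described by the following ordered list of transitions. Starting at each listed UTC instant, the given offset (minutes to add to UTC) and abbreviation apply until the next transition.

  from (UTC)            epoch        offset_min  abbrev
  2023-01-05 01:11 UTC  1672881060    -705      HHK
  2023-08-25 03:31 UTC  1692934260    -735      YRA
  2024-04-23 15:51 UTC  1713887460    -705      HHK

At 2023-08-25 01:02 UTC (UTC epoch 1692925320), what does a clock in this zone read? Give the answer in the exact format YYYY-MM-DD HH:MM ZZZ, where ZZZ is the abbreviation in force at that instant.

2023-08-24 13:17 HHK

Query: 2023-08-25 01:02 UTC
Rule 1/3 (HHK, -11:45): 2023-01-05 01:11 UTC ≤ query < 2023-08-25 03:31 UTC
1·60 + 2 - 705 = -643 min
-643 = -1·1440 + 797; 797 = 13·60 + 17 → 13:17, 2023-08-25 - 1 day = 2023-08-24
→ 2023-08-24 13:17 HHK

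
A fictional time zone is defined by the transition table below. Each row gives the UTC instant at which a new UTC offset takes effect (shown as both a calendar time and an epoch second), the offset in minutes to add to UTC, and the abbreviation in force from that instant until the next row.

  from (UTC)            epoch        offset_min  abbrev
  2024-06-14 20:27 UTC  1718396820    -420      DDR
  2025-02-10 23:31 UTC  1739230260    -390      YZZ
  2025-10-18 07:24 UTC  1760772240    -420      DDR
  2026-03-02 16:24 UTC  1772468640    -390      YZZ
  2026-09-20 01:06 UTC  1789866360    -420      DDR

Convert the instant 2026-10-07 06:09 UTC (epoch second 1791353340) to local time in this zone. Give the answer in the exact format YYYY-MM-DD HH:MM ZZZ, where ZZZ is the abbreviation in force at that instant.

Query: 2026-10-07 06:09 UTC
Rule 5/5 (DDR, -07:00): 2026-09-20 01:06 UTC ≤ query < +∞
6·60 + 9 - 420 = -51 min
-51 = -1·1440 + 1389; 1389 = 23·60 + 9 → 23:09, 2026-10-07 - 1 day = 2026-10-06
→ 2026-10-06 23:09 DDR

2026-10-06 23:09 DDR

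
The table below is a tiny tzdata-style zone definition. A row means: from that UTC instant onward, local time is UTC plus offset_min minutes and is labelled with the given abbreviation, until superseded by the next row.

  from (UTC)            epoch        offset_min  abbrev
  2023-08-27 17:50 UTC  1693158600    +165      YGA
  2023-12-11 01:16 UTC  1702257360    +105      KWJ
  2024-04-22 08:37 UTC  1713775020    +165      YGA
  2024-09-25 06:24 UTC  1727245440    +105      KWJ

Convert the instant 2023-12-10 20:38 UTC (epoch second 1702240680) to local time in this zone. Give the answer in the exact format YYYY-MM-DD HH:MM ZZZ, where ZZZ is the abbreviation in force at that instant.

2023-12-10 23:23 YGA

Query: 2023-12-10 20:38 UTC
Rule 1/4 (YGA, +02:45): 2023-08-27 17:50 UTC ≤ query < 2023-12-11 01:16 UTC
20·60 + 38 + 165 = 1403 min
1403 = 0·1440 + 1403; 1403 = 23·60 + 23 → 23:23, same day
→ 2023-12-10 23:23 YGA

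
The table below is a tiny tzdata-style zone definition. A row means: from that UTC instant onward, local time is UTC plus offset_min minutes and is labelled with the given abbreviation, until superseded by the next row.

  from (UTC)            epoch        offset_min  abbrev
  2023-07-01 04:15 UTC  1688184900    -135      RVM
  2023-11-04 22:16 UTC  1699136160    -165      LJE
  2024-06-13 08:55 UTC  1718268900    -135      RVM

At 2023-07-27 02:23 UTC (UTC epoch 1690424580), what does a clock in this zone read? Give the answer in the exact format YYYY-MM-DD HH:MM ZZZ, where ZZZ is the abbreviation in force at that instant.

2023-07-27 00:08 RVM

Query: 2023-07-27 02:23 UTC
Rule 1/3 (RVM, -02:15): 2023-07-01 04:15 UTC ≤ query < 2023-11-04 22:16 UTC
2·60 + 23 - 135 = 8 min
8 = 0·1440 + 8; 8 = 0·60 + 8 → 00:08, same day
→ 2023-07-27 00:08 RVM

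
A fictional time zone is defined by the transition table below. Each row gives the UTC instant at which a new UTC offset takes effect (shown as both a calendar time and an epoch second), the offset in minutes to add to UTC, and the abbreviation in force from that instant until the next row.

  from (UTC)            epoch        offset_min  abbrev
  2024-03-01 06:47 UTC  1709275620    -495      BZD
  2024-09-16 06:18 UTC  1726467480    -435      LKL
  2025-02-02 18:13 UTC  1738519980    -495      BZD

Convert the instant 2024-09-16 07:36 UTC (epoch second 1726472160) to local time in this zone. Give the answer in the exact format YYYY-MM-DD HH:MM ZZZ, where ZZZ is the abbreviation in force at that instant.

Query: 2024-09-16 07:36 UTC
Rule 2/3 (LKL, -07:15): 2024-09-16 06:18 UTC ≤ query < 2025-02-02 18:13 UTC
7·60 + 36 - 435 = 21 min
21 = 0·1440 + 21; 21 = 0·60 + 21 → 00:21, same day
→ 2024-09-16 00:21 LKL

2024-09-16 00:21 LKL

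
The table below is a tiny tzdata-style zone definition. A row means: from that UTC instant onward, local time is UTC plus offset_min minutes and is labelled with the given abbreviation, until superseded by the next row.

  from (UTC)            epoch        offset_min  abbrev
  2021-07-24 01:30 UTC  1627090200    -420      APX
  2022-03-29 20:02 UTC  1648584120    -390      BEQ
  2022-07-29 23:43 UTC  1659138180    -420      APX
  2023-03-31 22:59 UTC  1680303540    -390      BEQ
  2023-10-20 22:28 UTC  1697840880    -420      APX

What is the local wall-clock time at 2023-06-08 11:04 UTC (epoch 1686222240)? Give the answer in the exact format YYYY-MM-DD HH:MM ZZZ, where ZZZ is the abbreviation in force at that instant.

Query: 2023-06-08 11:04 UTC
Rule 4/5 (BEQ, -06:30): 2023-03-31 22:59 UTC ≤ query < 2023-10-20 22:28 UTC
11·60 + 4 - 390 = 274 min
274 = 0·1440 + 274; 274 = 4·60 + 34 → 04:34, same day
→ 2023-06-08 04:34 BEQ

2023-06-08 04:34 BEQ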